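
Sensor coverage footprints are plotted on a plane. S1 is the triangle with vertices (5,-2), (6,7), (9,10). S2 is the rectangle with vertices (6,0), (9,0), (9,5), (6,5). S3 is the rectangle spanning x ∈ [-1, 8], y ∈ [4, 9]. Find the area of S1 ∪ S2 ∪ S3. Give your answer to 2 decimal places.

61.50

By inclusion–exclusion:
Individual areas: |S1| = 12, |S2| = 15, |S3| = 45.
|S1∩S2| = 2.6667.
|S1∩S3| = 7.
|S2∩S3|: x∈[6,8], y∈[4,5] → 2·1 = 2.
|S1∩S2∩S3| = 1.1667.
|S1 ∪ S2 ∪ S3| = 72 − 11.6667 + 1.1667 = 61.50.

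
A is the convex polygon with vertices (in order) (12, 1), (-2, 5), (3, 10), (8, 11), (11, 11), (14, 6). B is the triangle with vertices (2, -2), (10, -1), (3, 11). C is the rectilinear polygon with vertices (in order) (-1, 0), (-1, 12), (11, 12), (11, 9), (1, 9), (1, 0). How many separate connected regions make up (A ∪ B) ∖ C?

(A ∪ B) ∖ C splits into 2 disjoint pieces (area 109.8232, area 0.6429).

2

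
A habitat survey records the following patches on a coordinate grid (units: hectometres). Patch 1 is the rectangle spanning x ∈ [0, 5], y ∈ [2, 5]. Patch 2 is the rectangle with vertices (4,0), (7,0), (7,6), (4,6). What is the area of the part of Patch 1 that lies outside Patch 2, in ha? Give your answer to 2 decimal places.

|Patch 1∩Patch 2|: x∈[4,5], y∈[2,5] → 1·3 = 3.
|Patch 1| = 15.
|Patch 1 ∖ Patch 2| = |Patch 1| − |Patch 1∩Patch 2| = 15 − 3 = 12.00.

12.00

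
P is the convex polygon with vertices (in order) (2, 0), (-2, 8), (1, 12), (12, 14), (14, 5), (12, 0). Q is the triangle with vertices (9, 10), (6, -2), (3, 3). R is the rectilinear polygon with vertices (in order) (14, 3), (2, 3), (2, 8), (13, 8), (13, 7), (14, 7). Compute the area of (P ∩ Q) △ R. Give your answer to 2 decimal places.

55.48

|P ∩ Q| = 23.8.
|(P ∩ Q) ∩ R| = 13.6607.
|(P ∩ Q) △ R| = 23.8 + 59 − 27.3214 = 55.48.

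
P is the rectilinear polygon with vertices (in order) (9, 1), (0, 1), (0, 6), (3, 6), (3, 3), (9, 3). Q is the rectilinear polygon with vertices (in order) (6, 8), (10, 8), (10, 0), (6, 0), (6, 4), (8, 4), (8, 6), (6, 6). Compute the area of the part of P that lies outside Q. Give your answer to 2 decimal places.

21.00

|P| = 27, |P∩Q| = 6.
|P ∖ Q| = |P| − |P∩Q| = 27 − 6 = 21.00.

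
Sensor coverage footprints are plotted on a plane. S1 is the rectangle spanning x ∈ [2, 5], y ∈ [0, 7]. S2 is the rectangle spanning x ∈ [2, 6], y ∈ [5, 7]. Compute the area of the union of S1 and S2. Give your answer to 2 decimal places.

23.00

By inclusion–exclusion:
Individual areas: |S1| = 21, |S2| = 8.
|S1∩S2|: x∈[2,5], y∈[5,7] → 3·2 = 6.
|S1 ∪ S2| = 29 − 6 = 23.00.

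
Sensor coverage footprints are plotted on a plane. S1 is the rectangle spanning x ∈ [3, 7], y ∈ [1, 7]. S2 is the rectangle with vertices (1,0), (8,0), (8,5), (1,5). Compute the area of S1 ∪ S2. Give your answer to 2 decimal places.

By inclusion–exclusion:
Individual areas: |S1| = 24, |S2| = 35.
|S1∩S2|: x∈[3,7], y∈[1,5] → 4·4 = 16.
|S1 ∪ S2| = 59 − 16 = 43.00.

43.00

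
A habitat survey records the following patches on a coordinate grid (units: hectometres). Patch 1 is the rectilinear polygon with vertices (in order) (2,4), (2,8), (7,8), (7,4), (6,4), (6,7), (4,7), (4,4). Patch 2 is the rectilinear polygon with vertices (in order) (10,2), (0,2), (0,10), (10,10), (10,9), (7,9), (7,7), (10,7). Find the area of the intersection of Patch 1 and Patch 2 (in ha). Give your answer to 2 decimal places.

14.00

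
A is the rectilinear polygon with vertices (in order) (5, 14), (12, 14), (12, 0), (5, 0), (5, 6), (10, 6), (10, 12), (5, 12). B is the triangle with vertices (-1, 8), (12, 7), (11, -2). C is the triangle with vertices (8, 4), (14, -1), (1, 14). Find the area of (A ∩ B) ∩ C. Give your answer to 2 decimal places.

The region (A ∩ B) ∩ C is the polygon with vertices (7.933,6), (11.439,1.954), (11.356,1.203), (8,4), (6.6,6).
By the shoelace formula its area is 6.08.

6.08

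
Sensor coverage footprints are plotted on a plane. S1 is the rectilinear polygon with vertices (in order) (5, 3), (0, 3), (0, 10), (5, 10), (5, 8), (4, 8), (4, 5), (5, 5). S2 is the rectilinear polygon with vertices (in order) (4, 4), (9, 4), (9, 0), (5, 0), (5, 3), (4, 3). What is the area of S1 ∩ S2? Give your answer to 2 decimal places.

The intersection is the polygon with vertices (4,3), (4,4), (5,4), (5,3).
By the shoelace formula its area is 1.00.

1.00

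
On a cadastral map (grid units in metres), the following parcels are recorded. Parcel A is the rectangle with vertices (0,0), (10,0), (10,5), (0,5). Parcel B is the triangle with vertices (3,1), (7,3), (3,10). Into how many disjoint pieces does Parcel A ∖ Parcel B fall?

Parcel A ∖ Parcel B is a single connected region.

1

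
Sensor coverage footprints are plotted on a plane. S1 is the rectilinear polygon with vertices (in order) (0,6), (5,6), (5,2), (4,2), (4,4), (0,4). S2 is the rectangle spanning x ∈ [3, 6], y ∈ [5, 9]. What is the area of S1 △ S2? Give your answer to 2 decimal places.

20.00

|S1| = 12, |S2| = 12, |S1∩S2| = 2.
|S1 △ S2| = |S1| + |S2| − 2·|S1∩S2| = 12 + 12 − 4 = 20.00.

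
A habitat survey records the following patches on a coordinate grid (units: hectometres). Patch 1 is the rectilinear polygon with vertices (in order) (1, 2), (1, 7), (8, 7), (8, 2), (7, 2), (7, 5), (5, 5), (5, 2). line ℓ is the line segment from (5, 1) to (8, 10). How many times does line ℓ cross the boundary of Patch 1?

The segment meets the boundary at (7,7), (6.333,5).

2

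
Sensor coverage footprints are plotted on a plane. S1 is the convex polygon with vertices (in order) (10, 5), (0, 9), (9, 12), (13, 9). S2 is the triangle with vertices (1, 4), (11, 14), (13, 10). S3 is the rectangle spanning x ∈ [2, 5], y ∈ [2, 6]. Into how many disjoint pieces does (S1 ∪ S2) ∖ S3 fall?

2

(S1 ∪ S2) ∖ S3 splits into 2 disjoint pieces (area 55.2984, area 0.25).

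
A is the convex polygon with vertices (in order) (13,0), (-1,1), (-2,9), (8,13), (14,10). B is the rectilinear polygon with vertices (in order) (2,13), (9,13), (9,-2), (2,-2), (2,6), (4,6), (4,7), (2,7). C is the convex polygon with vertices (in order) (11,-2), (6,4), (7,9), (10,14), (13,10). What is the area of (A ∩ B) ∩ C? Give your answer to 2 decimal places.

The region (A ∩ B) ∩ C is the polygon with vertices (9,0.4), (6,4), (7,9), (9,12.333).
By the shoelace formula its area is 21.23.

21.23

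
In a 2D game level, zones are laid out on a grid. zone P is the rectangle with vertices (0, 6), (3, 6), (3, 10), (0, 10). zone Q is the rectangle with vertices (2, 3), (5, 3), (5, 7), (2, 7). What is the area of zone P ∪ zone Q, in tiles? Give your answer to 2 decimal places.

By inclusion–exclusion:
Individual areas: |zone P| = 12, |zone Q| = 12.
|zone P∩zone Q|: x∈[2,3], y∈[6,7] → 1·1 = 1.
|zone P ∪ zone Q| = 24 − 1 = 23.00.

23.00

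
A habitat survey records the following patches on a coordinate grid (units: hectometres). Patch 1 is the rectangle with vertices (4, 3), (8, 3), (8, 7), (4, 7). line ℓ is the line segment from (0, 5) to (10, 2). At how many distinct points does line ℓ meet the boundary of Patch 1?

The segment meets the boundary at (6.667,3), (4,3.8).

2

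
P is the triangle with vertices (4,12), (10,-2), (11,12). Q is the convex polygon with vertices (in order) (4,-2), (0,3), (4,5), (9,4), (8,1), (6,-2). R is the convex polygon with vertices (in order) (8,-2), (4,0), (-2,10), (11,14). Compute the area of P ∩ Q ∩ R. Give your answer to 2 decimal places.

1.89

The intersection is the polygon with vertices (9,4), (8.312,1.938), (7.281,4.344).
By the shoelace formula its area is 1.89.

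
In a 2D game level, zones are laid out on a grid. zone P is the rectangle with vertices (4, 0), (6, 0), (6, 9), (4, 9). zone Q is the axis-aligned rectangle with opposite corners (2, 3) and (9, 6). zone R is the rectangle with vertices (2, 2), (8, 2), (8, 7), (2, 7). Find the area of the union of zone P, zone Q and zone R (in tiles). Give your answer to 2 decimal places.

41.00

By inclusion–exclusion:
Individual areas: |zone P| = 18, |zone Q| = 21, |zone R| = 30.
|zone P∩zone Q|: x∈[4,6], y∈[3,6] → 2·3 = 6.
|zone P∩zone R|: x∈[4,6], y∈[2,7] → 2·5 = 10.
|zone Q∩zone R|: x∈[2,8], y∈[3,6] → 6·3 = 18.
|zone P∩zone Q∩zone R| = 6.
|zone P ∪ zone Q ∪ zone R| = 69 − 34 + 6 = 41.00.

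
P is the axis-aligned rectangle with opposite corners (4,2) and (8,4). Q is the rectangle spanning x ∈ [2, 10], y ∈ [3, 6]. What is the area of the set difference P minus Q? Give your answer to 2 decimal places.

4.00

|P∩Q|: x∈[4,8], y∈[3,4] → 4·1 = 4.
|P| = 8.
|P ∖ Q| = |P| − |P∩Q| = 8 − 4 = 4.00.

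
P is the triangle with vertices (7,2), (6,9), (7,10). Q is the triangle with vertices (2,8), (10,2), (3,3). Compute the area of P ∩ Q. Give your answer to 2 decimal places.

0.39

The intersection is the polygon with vertices (6.64,4.52), (7,4.25), (7,2.429), (6.938,2.438).
By the shoelace formula its area is 0.39.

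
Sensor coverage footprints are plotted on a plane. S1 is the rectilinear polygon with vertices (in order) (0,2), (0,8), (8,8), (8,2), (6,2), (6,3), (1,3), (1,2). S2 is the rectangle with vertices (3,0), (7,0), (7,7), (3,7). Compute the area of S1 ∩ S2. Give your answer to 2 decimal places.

The intersection is the polygon with vertices (6,2), (6,3), (3,3), (3,7), (7,7), (7,2).
By the shoelace formula its area is 17.00.

17.00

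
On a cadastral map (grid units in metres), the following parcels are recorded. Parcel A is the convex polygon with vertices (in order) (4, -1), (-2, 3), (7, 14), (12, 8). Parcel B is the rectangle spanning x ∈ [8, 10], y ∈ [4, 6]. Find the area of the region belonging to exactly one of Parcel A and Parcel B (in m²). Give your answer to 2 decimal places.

96.22

|Parcel A| = 97.5, |Parcel B| = 4, |Parcel A∩Parcel B| = 2.6389.
|Parcel A △ Parcel B| = |Parcel A| + |Parcel B| − 2·|Parcel A∩Parcel B| = 97.5 + 4 − 5.2778 = 96.22.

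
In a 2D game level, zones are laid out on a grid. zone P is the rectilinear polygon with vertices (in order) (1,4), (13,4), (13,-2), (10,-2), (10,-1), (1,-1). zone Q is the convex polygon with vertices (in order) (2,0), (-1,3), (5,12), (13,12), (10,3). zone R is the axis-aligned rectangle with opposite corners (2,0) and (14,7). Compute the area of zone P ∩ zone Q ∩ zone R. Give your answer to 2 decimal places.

20.17

The intersection is the polygon with vertices (10,3), (2,0), (2,4), (10.333,4).
By the shoelace formula its area is 20.17.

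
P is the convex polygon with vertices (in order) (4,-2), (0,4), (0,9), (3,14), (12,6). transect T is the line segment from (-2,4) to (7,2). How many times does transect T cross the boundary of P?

1

The segment meets the boundary at (0.348,3.478).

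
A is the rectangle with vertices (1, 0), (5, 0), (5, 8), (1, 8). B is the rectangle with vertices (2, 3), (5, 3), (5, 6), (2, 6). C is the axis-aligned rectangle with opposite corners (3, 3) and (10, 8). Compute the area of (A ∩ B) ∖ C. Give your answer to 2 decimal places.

3.00

|A ∩ B| = 9.
|(A ∩ B) ∩ C| = 6.
|(A ∩ B) ∖ C| = 9 − 6 = 3.00.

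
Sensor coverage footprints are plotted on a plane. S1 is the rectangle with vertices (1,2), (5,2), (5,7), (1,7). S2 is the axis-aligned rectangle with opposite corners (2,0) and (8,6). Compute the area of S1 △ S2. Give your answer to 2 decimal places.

32.00

|S1∩S2|: x∈[2,5], y∈[2,6] → 3·4 = 12.
|S1 △ S2| = |S1| + |S2| − 2·|S1∩S2| = 20 + 36 − 24 = 32.00.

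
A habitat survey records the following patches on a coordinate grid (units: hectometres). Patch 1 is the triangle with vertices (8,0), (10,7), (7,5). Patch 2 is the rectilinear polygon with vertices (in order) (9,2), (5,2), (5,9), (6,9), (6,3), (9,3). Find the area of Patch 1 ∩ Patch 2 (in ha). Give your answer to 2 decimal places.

1.21

The intersection is the polygon with vertices (8.571,2), (7.6,2), (7.4,3), (8.857,3).
By the shoelace formula its area is 1.21.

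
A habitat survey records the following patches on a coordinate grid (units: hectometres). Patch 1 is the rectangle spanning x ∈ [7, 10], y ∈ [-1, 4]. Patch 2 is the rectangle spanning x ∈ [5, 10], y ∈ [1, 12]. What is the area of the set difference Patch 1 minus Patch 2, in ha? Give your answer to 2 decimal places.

6.00

|Patch 1∩Patch 2|: x∈[7,10], y∈[1,4] → 3·3 = 9.
|Patch 1| = 15.
|Patch 1 ∖ Patch 2| = |Patch 1| − |Patch 1∩Patch 2| = 15 − 9 = 6.00.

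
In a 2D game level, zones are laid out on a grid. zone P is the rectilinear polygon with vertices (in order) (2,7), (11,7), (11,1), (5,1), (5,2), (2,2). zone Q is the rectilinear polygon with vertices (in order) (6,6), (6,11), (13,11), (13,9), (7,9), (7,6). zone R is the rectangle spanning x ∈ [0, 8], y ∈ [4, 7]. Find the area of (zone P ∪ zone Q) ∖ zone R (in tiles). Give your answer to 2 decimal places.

49.00

|zone P ∪ zone Q| = 67.
|(zone P ∪ zone Q) ∩ zone R| = 18.
|(zone P ∪ zone Q) ∖ zone R| = 67 − 18 = 49.00.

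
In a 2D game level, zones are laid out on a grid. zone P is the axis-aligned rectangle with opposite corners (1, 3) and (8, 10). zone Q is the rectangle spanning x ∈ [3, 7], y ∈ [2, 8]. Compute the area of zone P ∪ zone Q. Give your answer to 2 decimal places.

53.00

By inclusion–exclusion:
Individual areas: |zone P| = 49, |zone Q| = 24.
|zone P∩zone Q|: x∈[3,7], y∈[3,8] → 4·5 = 20.
|zone P ∪ zone Q| = 73 − 20 = 53.00.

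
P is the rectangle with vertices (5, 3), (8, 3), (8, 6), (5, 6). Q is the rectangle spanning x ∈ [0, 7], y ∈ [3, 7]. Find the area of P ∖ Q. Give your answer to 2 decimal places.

|P∩Q|: x∈[5,7], y∈[3,6] → 2·3 = 6.
|P| = 9.
|P ∖ Q| = |P| − |P∩Q| = 9 − 6 = 3.00.

3.00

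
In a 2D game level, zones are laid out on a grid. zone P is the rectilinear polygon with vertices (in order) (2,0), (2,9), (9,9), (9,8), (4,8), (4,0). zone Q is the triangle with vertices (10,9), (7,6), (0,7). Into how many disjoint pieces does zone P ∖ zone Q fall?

zone P ∖ zone Q splits into 2 disjoint pieces (area 13.1429, area 6.2).

2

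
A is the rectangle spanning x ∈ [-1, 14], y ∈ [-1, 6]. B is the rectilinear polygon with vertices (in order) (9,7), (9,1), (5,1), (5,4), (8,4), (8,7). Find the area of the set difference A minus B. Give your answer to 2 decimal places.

91.00

|A| = 105, |A∩B| = 14.
|A ∖ B| = |A| − |A∩B| = 105 − 14 = 91.00.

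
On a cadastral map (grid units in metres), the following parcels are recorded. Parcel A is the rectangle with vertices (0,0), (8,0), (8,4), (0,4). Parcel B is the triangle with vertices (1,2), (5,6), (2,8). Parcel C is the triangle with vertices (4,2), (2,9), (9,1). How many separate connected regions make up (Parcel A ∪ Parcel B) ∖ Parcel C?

(Parcel A ∪ Parcel B) ∖ Parcel C splits into 3 disjoint pieces (area 1.5089, area 26.4854, area 0.15).

3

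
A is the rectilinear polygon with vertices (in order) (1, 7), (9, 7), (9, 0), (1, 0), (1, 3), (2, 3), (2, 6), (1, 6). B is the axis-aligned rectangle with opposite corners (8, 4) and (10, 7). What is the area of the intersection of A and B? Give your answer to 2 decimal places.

The intersection is the polygon with vertices (9,7), (9,4), (8,4), (8,7).
By the shoelace formula its area is 3.00.

3.00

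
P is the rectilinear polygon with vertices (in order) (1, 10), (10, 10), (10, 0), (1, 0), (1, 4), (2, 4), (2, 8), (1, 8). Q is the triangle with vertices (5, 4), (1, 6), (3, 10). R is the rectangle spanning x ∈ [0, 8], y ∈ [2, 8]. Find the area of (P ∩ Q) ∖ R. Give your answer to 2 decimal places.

|P ∩ Q| = 8.75.
|(P ∩ Q) ∩ R| = 7.0833.
|(P ∩ Q) ∖ R| = 8.75 − 7.0833 = 1.67.

1.67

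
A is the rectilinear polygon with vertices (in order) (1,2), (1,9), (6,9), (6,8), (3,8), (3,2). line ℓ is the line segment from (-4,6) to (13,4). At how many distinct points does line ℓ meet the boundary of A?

2

The segment meets the boundary at (3,5.176), (1,5.412).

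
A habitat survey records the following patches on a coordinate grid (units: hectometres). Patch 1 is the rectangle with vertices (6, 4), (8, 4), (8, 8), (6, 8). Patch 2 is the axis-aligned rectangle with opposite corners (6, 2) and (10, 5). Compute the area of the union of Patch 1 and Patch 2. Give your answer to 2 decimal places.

18.00

By inclusion–exclusion:
Individual areas: |Patch 1| = 8, |Patch 2| = 12.
|Patch 1∩Patch 2|: x∈[6,8], y∈[4,5] → 2·1 = 2.
|Patch 1 ∪ Patch 2| = 20 − 2 = 18.00.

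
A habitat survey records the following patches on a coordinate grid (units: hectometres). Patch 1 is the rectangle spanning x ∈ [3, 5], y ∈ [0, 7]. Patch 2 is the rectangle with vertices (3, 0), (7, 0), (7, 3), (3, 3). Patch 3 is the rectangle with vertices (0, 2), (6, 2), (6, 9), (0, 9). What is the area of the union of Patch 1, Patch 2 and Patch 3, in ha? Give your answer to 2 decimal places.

By inclusion–exclusion:
Individual areas: |Patch 1| = 14, |Patch 2| = 12, |Patch 3| = 42.
|Patch 1∩Patch 2|: x∈[3,5], y∈[0,3] → 2·3 = 6.
|Patch 1∩Patch 3|: x∈[3,5], y∈[2,7] → 2·5 = 10.
|Patch 2∩Patch 3|: x∈[3,6], y∈[2,3] → 3·1 = 3.
|Patch 1∩Patch 2∩Patch 3| = 2.
|Patch 1 ∪ Patch 2 ∪ Patch 3| = 68 − 19 + 2 = 51.00.

51.00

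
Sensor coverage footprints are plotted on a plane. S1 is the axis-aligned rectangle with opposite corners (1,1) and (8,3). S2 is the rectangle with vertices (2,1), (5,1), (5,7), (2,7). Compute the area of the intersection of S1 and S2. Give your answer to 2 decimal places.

6.00

|S1∩S2|: x∈[2,5], y∈[1,3] → 3·2 = 6.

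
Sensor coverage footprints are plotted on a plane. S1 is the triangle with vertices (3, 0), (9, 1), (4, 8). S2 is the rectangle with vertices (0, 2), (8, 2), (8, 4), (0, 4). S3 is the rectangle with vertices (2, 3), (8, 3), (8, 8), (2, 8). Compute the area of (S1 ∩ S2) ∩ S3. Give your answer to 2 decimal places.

The region (S1 ∩ S2) ∩ S3 is the polygon with vertices (3.5,4), (6.857,4), (7.571,3), (3.375,3).
By the shoelace formula its area is 3.78.

3.78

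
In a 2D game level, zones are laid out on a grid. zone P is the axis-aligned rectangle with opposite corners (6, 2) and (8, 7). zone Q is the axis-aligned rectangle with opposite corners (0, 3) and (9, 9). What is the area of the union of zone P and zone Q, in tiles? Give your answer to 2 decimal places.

56.00

By inclusion–exclusion:
Individual areas: |zone P| = 10, |zone Q| = 54.
|zone P∩zone Q|: x∈[6,8], y∈[3,7] → 2·4 = 8.
|zone P ∪ zone Q| = 64 − 8 = 56.00.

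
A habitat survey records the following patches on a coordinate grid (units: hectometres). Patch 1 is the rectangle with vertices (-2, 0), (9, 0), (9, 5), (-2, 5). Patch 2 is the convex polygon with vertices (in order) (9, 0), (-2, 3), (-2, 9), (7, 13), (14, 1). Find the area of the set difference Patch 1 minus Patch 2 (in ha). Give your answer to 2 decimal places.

|Patch 1| = 55, |Patch 1∩Patch 2| = 38.5.
|Patch 1 ∖ Patch 2| = |Patch 1| − |Patch 1∩Patch 2| = 55 − 38.5 = 16.50.

16.50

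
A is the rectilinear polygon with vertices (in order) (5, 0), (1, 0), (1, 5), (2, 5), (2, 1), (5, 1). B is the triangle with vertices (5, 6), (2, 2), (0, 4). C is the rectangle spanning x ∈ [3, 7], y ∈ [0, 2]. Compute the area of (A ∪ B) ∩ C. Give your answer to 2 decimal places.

2.00

The region (A ∪ B) ∩ C is the polygon with vertices (5,1), (5,0), (3,0), (3,1).
By the shoelace formula its area is 2.00.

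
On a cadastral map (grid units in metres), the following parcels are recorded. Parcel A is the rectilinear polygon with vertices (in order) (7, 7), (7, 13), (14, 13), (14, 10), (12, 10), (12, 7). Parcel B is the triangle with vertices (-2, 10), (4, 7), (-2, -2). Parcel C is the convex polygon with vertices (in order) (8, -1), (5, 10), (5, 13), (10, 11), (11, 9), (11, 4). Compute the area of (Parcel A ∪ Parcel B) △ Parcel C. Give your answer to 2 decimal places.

90.40

|Parcel A ∪ Parcel B| = 72.
|(Parcel A ∪ Parcel B) ∩ Parcel C| = 16.8.
|(Parcel A ∪ Parcel B) △ Parcel C| = 72 + 52 − 33.6 = 90.40.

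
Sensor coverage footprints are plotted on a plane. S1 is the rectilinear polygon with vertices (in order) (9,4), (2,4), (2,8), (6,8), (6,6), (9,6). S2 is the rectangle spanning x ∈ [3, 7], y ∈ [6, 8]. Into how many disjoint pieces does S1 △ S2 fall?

S1 △ S2 is a single connected region.

1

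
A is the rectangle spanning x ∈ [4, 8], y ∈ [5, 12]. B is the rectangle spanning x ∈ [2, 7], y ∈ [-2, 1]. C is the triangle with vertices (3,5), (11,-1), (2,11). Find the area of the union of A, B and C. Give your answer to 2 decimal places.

59.83

By inclusion–exclusion:
Individual areas: |A| = 28, |B| = 15, |C| = 21.
|A∩B| = 0 (no overlap).
|A∩C| = 4.1667.
|B∩C| = 0.
|A∩B∩C| = 0.
|A ∪ B ∪ C| = 64 − 4.1667 + 0 = 59.83.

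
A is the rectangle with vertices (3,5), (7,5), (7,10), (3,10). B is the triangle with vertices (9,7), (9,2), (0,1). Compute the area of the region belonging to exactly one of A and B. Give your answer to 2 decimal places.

|A| = 20, |B| = 22.5, |A∩B| = 0.3333.
|A △ B| = |A| + |B| − 2·|A∩B| = 20 + 22.5 − 0.6667 = 41.83.

41.83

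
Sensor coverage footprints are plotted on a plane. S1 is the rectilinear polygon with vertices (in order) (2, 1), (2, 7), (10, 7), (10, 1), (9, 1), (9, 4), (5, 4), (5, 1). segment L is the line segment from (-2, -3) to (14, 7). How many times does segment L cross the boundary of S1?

4

The segment meets the boundary at (10,4.5), (9,3.875), (5,1.375), (4.4,1).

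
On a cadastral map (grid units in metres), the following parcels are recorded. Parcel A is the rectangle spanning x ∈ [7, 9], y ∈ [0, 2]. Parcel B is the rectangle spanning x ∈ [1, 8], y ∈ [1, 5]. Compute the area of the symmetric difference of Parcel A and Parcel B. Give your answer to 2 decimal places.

30.00

|Parcel A∩Parcel B|: x∈[7,8], y∈[1,2] → 1·1 = 1.
|Parcel A △ Parcel B| = |Parcel A| + |Parcel B| − 2·|Parcel A∩Parcel B| = 4 + 28 − 2 = 30.00.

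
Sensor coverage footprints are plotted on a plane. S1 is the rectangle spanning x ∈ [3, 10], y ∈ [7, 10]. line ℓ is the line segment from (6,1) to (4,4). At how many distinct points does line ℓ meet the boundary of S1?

0

The segment lies entirely outside S1 and never meets its boundary.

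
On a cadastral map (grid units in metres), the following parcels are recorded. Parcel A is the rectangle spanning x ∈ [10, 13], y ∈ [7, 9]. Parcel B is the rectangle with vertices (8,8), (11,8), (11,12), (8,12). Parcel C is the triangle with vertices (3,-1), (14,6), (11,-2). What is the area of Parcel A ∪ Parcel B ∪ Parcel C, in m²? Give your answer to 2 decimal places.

By inclusion–exclusion:
Individual areas: |Parcel A| = 6, |Parcel B| = 12, |Parcel C| = 33.5.
|Parcel A∩Parcel B|: x∈[10,11], y∈[8,9] → 1·1 = 1.
|Parcel A∩Parcel C| = 0.
|Parcel B∩Parcel C| = 0.
|Parcel A∩Parcel B∩Parcel C| = 0.
|Parcel A ∪ Parcel B ∪ Parcel C| = 51.5 − 1 + 0 = 50.50.

50.50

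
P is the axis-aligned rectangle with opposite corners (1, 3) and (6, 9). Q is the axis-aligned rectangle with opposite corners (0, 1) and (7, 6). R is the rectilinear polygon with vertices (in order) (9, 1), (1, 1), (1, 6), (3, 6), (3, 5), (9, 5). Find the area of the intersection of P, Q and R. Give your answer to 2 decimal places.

The intersection is the polygon with vertices (1,3), (1,6), (3,6), (3,5), (6,5), (6,3).
By the shoelace formula its area is 12.00.

12.00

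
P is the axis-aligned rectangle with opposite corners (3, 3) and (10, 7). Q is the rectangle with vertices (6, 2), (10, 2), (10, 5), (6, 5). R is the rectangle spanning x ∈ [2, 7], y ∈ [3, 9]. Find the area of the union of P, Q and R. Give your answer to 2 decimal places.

By inclusion–exclusion:
Individual areas: |P| = 28, |Q| = 12, |R| = 30.
|P∩Q|: x∈[6,10], y∈[3,5] → 4·2 = 8.
|P∩R|: x∈[3,7], y∈[3,7] → 4·4 = 16.
|Q∩R|: x∈[6,7], y∈[3,5] → 1·2 = 2.
|P∩Q∩R| = 2.
|P ∪ Q ∪ R| = 70 − 26 + 2 = 46.00.

46.00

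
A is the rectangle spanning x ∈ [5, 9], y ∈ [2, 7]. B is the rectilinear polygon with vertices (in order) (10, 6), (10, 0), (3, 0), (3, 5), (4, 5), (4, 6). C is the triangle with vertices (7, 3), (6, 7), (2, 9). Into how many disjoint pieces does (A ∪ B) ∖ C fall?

(A ∪ B) ∖ C is a single connected region.

1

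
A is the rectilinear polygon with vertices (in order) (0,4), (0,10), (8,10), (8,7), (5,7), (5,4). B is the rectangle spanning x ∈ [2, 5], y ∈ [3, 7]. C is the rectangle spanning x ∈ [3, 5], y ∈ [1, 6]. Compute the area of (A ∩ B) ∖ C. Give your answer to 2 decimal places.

|A ∩ B| = 9.
|(A ∩ B) ∩ C| = 4.
|(A ∩ B) ∖ C| = 9 − 4 = 5.00.

5.00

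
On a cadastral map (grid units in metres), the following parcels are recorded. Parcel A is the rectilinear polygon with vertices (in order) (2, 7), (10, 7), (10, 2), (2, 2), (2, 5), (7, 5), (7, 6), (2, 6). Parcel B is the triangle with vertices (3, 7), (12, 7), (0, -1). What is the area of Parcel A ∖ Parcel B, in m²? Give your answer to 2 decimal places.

10.98

|Parcel A| = 35, |Parcel A∩Parcel B| = 24.0208.
|Parcel A ∖ Parcel B| = |Parcel A| − |Parcel A∩Parcel B| = 35 − 24.0208 = 10.98.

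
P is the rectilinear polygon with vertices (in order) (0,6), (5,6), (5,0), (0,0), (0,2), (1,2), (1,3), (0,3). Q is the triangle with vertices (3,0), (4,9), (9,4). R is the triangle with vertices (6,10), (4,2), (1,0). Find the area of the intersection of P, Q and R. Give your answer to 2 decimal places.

4.30

The intersection is the polygon with vertices (3.571,5.143), (4,6), (5,6), (4,2), (3.16,1.44).
By the shoelace formula its area is 4.30.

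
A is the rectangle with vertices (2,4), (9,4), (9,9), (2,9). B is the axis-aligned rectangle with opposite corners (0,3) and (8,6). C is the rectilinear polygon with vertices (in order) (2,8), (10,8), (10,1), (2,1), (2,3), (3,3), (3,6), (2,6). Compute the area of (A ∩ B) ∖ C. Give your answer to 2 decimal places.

|A ∩ B| = 12.
|(A ∩ B) ∩ C| = 10.
|(A ∩ B) ∖ C| = 12 − 10 = 2.00.

2.00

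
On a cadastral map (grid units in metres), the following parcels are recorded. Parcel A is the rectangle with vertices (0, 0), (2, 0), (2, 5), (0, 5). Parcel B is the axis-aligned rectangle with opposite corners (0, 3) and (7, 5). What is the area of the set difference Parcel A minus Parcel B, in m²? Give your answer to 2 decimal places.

6.00

|Parcel A∩Parcel B|: x∈[0,2], y∈[3,5] → 2·2 = 4.
|Parcel A| = 10.
|Parcel A ∖ Parcel B| = |Parcel A| − |Parcel A∩Parcel B| = 10 − 4 = 6.00.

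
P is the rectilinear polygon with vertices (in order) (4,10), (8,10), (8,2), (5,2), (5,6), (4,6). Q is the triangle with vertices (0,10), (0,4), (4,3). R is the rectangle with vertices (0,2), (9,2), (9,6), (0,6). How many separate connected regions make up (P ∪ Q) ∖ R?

(P ∪ Q) ∖ R splits into 2 disjoint pieces (area 16, area 4.5714).

2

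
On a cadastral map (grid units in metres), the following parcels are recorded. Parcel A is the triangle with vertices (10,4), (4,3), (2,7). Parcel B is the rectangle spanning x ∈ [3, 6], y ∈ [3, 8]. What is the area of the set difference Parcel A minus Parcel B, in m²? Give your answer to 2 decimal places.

|Parcel A| = 13, |Parcel A∩Parcel B| = 7.8542.
|Parcel A ∖ Parcel B| = |Parcel A| − |Parcel A∩Parcel B| = 13 − 7.8542 = 5.15.

5.15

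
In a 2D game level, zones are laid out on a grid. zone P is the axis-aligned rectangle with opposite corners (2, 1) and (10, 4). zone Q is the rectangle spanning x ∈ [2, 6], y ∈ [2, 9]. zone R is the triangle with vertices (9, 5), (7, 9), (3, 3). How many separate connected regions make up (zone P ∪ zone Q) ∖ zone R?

1

(zone P ∪ zone Q) ∖ zone R is a single connected region.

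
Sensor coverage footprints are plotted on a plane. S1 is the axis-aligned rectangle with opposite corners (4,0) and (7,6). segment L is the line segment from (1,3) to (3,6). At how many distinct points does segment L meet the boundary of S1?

0

The segment lies entirely outside S1 and never meets its boundary.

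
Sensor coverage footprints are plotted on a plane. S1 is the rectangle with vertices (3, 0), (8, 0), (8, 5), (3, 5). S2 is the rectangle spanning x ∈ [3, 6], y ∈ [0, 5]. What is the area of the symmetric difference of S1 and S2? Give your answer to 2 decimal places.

10.00

|S1∩S2|: x∈[3,6], y∈[0,5] → 3·5 = 15.
|S1 △ S2| = |S1| + |S2| − 2·|S1∩S2| = 25 + 15 − 30 = 10.00.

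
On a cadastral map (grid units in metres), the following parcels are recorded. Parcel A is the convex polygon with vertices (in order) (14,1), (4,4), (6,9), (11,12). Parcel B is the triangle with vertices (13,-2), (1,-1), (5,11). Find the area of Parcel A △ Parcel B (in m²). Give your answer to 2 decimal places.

|Parcel A| = 60, |Parcel B| = 74, |Parcel A∩Parcel B| = 19.0403.
|Parcel A △ Parcel B| = |Parcel A| + |Parcel B| − 2·|Parcel A∩Parcel B| = 60 + 74 − 38.0807 = 95.92.

95.92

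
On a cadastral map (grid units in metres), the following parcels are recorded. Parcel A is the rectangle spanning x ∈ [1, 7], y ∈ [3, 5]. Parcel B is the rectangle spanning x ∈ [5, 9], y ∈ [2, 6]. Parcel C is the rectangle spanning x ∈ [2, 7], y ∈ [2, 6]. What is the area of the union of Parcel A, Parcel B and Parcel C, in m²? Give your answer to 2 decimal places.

By inclusion–exclusion:
Individual areas: |Parcel A| = 12, |Parcel B| = 16, |Parcel C| = 20.
|Parcel A∩Parcel B|: x∈[5,7], y∈[3,5] → 2·2 = 4.
|Parcel A∩Parcel C|: x∈[2,7], y∈[3,5] → 5·2 = 10.
|Parcel B∩Parcel C|: x∈[5,7], y∈[2,6] → 2·4 = 8.
|Parcel A∩Parcel B∩Parcel C| = 4.
|Parcel A ∪ Parcel B ∪ Parcel C| = 48 − 22 + 4 = 30.00.

30.00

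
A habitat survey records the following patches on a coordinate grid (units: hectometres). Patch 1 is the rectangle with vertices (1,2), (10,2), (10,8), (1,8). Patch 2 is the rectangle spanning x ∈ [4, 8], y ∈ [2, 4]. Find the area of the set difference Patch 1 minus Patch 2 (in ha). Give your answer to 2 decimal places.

46.00

|Patch 1∩Patch 2|: x∈[4,8], y∈[2,4] → 4·2 = 8.
|Patch 1| = 54.
|Patch 1 ∖ Patch 2| = |Patch 1| − |Patch 1∩Patch 2| = 54 − 8 = 46.00.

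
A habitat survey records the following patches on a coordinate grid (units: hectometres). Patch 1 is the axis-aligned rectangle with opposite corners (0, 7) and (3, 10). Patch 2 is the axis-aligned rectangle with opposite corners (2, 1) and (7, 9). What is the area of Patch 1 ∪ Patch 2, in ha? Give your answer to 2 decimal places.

47.00

By inclusion–exclusion:
Individual areas: |Patch 1| = 9, |Patch 2| = 40.
|Patch 1∩Patch 2|: x∈[2,3], y∈[7,9] → 1·2 = 2.
|Patch 1 ∪ Patch 2| = 49 − 2 = 47.00.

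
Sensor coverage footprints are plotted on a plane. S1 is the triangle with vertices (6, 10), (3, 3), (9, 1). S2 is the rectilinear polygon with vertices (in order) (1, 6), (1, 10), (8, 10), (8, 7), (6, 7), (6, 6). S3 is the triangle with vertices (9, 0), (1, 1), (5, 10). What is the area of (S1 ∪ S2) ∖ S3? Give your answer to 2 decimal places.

23.21

|S1 ∪ S2| = 45.0714.
|(S1 ∪ S2) ∩ S3| = 21.8578.
|(S1 ∪ S2) ∖ S3| = 45.0714 − 21.8578 = 23.21.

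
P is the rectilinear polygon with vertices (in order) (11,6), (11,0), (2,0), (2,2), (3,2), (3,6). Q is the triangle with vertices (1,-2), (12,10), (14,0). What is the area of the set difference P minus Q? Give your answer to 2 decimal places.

17.50

|P| = 50, |P∩Q| = 32.5.
|P ∖ Q| = |P| − |P∩Q| = 50 − 32.5 = 17.50.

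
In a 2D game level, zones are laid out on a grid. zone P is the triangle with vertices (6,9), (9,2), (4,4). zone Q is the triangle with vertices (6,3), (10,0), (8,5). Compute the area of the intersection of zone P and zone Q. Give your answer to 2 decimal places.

The intersection is the polygon with vertices (9,2), (6.143,3.143), (7.8,4.8).
By the shoelace formula its area is 3.31.

3.31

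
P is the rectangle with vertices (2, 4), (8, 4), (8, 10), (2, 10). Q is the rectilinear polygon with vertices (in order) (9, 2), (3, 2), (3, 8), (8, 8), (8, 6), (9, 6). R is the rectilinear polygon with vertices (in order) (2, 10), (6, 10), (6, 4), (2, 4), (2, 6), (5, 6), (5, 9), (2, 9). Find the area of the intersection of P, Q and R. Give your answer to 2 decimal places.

The intersection is the polygon with vertices (3,4), (3,6), (5,6), (5,8), (6,8), (6,4).
By the shoelace formula its area is 8.00.

8.00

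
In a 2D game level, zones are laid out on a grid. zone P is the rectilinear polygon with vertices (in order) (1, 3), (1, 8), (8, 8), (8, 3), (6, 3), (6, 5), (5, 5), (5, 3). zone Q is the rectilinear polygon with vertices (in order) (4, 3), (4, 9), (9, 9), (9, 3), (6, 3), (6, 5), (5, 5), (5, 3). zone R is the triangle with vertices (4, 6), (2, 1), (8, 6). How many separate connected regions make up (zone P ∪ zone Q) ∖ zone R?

(zone P ∪ zone Q) ∖ zone R splits into 2 disjoint pieces (area 35.5333, area 0.15).

2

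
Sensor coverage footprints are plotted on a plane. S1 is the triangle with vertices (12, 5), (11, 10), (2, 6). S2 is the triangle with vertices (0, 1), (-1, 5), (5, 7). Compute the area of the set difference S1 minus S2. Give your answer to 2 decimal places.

|S1| = 24.5, |S1∩S2| = 1.3.
|S1 ∖ S2| = |S1| − |S1∩S2| = 24.5 − 1.3 = 23.20.

23.20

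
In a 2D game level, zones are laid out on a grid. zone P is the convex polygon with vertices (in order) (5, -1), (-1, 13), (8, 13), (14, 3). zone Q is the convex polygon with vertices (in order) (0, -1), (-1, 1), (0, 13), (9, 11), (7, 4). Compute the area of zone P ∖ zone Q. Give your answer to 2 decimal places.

59.64

|zone P| = 120, |zone P∩zone Q| = 60.3592.
|zone P ∖ zone Q| = |zone P| − |zone P∩zone Q| = 120 − 60.3592 = 59.64.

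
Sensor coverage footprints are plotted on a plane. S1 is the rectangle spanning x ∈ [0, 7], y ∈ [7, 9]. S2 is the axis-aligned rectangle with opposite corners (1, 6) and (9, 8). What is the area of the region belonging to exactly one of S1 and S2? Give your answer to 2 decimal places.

18.00

|S1∩S2|: x∈[1,7], y∈[7,8] → 6·1 = 6.
|S1 △ S2| = |S1| + |S2| − 2·|S1∩S2| = 14 + 16 − 12 = 18.00.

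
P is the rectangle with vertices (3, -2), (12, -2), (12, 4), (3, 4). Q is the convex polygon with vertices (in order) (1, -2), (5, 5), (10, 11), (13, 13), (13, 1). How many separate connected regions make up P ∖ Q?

P ∖ Q splits into 2 disjoint pieces (area 14.625, area 1.7857).

2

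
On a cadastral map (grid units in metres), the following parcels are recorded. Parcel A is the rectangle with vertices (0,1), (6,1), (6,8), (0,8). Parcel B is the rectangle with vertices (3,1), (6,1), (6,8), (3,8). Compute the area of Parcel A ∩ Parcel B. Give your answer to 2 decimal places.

21.00

|Parcel A∩Parcel B|: x∈[3,6], y∈[1,8] → 3·7 = 21.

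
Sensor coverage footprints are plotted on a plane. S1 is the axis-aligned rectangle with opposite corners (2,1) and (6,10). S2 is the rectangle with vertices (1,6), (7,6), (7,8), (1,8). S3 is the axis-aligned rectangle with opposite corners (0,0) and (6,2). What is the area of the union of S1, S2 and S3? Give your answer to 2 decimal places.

By inclusion–exclusion:
Individual areas: |S1| = 36, |S2| = 12, |S3| = 12.
|S1∩S2|: x∈[2,6], y∈[6,8] → 4·2 = 8.
|S1∩S3|: x∈[2,6], y∈[1,2] → 4·1 = 4.
|S2∩S3| = 0 (no overlap).
|S1∩S2∩S3| = 0.
|S1 ∪ S2 ∪ S3| = 60 − 12 + 0 = 48.00.

48.00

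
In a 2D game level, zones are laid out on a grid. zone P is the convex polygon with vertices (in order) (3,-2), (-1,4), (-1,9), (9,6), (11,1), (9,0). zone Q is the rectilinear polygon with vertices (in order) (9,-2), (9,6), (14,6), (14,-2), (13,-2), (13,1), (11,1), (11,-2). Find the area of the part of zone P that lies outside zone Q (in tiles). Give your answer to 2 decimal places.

|zone P| = 83, |zone P∩zone Q| = 6.
|zone P ∖ zone Q| = |zone P| − |zone P∩zone Q| = 83 − 6 = 77.00.

77.00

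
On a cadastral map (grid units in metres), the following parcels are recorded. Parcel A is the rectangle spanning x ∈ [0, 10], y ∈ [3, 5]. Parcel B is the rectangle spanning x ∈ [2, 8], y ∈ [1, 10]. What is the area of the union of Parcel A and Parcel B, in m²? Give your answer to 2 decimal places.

By inclusion–exclusion:
Individual areas: |Parcel A| = 20, |Parcel B| = 54.
|Parcel A∩Parcel B|: x∈[2,8], y∈[3,5] → 6·2 = 12.
|Parcel A ∪ Parcel B| = 74 − 12 = 62.00.

62.00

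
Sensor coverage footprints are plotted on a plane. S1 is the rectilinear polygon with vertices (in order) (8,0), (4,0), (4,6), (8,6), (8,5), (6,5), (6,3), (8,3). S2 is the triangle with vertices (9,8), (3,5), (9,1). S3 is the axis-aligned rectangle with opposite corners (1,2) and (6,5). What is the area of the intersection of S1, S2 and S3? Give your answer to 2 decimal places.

2.67

The intersection is the polygon with vertices (6,3), (4,4.333), (4,5), (6,5).
By the shoelace formula its area is 2.67.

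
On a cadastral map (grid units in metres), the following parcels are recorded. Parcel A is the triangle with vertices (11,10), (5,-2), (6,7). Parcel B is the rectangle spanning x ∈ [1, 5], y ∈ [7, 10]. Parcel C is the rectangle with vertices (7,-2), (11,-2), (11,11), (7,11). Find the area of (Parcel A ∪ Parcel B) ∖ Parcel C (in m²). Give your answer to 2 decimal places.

|Parcel A ∪ Parcel B| = 33.
|(Parcel A ∪ Parcel B) ∩ Parcel C| = 11.2.
|(Parcel A ∪ Parcel B) ∖ Parcel C| = 33 − 11.2 = 21.80.

21.80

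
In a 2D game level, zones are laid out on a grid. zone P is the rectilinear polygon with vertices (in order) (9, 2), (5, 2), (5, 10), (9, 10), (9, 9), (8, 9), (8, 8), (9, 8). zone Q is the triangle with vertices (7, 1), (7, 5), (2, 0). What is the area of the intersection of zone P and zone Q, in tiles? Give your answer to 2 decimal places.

The intersection is the polygon with vertices (5,2), (5,3), (7,5), (7,2).
By the shoelace formula its area is 4.00.

4.00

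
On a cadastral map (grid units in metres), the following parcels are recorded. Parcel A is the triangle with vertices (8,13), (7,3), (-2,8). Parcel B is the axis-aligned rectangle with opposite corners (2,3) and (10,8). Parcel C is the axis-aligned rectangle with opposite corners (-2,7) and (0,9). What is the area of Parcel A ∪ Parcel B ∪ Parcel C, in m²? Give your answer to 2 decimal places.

By inclusion–exclusion:
Individual areas: |Parcel A| = 47.5, |Parcel B| = 40, |Parcel C| = 4.
|Parcel A∩Parcel B| = 19.3056.
|Parcel A∩Parcel C| = 2.1.
|Parcel B∩Parcel C| = 0 (no overlap).
|Parcel A∩Parcel B∩Parcel C| = 0.
|Parcel A ∪ Parcel B ∪ Parcel C| = 91.5 − 21.4056 + 0 = 70.09.

70.09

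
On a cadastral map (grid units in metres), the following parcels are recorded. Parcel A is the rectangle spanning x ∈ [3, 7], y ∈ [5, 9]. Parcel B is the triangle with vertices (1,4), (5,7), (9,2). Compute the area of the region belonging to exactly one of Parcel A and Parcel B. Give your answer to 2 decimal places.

23.80

|Parcel A| = 16, |Parcel B| = 16, |Parcel A∩Parcel B| = 4.1.
|Parcel A △ Parcel B| = |Parcel A| + |Parcel B| − 2·|Parcel A∩Parcel B| = 16 + 16 − 8.2 = 23.80.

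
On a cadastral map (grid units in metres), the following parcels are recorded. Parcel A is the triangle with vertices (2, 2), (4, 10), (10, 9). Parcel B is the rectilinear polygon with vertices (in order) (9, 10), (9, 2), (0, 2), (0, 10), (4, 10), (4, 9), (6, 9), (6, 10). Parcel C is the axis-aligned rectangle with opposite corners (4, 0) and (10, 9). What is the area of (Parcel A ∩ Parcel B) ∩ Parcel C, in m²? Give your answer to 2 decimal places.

15.31

The region (Parcel A ∩ Parcel B) ∩ Parcel C is the polygon with vertices (6,9), (9,9), (9,8.125), (4,3.75), (4,9).
By the shoelace formula its area is 15.31.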